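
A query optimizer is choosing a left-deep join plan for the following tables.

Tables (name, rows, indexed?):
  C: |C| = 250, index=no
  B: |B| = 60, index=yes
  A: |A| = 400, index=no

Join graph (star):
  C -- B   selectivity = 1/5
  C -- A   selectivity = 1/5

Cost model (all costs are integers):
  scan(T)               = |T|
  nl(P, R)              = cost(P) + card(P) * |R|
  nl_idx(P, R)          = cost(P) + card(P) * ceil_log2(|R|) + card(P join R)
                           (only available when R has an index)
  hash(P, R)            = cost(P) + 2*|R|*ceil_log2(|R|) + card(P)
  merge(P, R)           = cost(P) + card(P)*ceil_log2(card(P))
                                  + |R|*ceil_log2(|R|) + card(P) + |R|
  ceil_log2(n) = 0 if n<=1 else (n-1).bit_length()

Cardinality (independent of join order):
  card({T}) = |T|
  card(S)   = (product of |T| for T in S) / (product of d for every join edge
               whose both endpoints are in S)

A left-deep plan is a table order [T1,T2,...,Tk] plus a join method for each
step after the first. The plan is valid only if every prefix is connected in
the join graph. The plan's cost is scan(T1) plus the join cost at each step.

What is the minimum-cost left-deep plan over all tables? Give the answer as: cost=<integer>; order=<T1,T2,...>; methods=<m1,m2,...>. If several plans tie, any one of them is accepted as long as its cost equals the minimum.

cost=11420; order=C,B,A; methods=hash,hash

Selinger DP (subsets sized 1..n):
  {C}: scan cost=250, card=250
  {B}: scan cost=60, card=60
  {A}: scan cost=400, card=400
  {BC}: card=3000; try (B,hash)→1220, (C,merge)→2730, (B,merge)→2920, (C,hash)→4120, (B,nl_idx)→4750, (C,nl)→15060 …(+1); best=1220 via (B,hash)
  {AC}: card=20000; try (C,hash)→4800, (A,merge)→6500, (C,merge)→6650, (A,hash)→7700, (A,nl)→100250, (C,nl)→100400; best=4800 via (C,hash)
  {ABC}: card=240000; try (A,hash)→11420, (B,hash)→25520, (A,merge)→44220, (B,merge)→325220, (B,nl_idx)→364800, (A,nl)→1201220 …(+1); best=11420 via (A,hash)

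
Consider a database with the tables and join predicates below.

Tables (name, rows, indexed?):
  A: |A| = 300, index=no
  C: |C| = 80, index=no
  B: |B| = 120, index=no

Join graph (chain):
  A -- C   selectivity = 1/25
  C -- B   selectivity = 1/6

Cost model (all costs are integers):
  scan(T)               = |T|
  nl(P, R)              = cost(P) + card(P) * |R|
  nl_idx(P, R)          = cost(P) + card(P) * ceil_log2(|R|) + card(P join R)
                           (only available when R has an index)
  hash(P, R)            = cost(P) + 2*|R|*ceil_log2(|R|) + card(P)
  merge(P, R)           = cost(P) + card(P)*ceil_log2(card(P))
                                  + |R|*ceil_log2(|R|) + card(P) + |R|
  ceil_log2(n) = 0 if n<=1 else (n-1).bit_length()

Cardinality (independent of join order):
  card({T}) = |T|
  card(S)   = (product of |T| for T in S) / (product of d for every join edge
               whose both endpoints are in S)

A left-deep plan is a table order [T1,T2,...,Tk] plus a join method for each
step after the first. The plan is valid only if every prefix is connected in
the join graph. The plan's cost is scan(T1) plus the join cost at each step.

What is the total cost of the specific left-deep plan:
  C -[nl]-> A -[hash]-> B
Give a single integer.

step 1: scan C: cost=80, card=80
step 2: join A via nl
    card(P join A) = 80*300/(25) = 960
    cost = 80 + 80*300 = 24080
step 3: join B via hash
    card(P join B) = 960*120/(6) = 19200
    cost = 24080 + 2*120*7 + 960 = 26720

26720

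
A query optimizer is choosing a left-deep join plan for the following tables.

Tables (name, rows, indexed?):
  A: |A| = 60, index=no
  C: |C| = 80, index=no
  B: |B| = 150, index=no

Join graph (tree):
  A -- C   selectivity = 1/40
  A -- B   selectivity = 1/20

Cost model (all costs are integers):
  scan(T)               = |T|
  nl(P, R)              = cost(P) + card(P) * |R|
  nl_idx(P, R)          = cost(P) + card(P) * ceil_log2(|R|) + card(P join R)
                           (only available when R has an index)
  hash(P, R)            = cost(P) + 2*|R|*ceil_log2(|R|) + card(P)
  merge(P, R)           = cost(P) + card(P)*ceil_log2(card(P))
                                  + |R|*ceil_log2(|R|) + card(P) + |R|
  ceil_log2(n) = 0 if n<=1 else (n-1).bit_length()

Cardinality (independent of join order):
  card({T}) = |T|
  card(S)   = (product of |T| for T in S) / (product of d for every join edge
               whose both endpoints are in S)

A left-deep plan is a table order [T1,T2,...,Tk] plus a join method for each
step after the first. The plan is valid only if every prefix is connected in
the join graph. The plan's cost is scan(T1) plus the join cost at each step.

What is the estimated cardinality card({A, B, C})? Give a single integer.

Tables in S: A(60), B(150), C(80)
Edges inside S: A-C(d=40), A-B(d=20)
numerator = 60 * 150 * 80 = 720000
denominator = 40 * 20 = 800
card(S) = 720000 / 800 = 900

900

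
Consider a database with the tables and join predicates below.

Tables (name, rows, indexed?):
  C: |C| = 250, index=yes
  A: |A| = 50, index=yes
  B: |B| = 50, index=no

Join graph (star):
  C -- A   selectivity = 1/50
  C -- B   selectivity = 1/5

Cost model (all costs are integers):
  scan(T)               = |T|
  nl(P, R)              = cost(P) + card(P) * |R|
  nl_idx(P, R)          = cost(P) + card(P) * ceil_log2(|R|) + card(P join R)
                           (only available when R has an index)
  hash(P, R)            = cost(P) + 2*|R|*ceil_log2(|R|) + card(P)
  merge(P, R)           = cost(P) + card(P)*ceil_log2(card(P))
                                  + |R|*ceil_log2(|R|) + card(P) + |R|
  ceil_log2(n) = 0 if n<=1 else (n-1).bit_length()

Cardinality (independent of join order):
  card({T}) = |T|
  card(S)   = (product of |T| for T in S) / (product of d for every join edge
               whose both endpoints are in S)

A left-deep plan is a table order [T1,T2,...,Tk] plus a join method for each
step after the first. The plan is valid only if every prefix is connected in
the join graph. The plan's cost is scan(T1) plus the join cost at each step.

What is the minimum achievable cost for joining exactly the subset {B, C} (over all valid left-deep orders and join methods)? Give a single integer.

1100

Selinger DP over subsets of {B,C}:
  {C}: scan cost=250, card=250
  {B}: scan cost=50, card=50
  {BC}: card=2500; try (B,hash)→1100, (C,merge)→2650, (B,merge)→2850, (C,nl_idx)→2950, (C,hash)→4100, (C,nl)→12550 …(+1); best=1100 via (B,hash)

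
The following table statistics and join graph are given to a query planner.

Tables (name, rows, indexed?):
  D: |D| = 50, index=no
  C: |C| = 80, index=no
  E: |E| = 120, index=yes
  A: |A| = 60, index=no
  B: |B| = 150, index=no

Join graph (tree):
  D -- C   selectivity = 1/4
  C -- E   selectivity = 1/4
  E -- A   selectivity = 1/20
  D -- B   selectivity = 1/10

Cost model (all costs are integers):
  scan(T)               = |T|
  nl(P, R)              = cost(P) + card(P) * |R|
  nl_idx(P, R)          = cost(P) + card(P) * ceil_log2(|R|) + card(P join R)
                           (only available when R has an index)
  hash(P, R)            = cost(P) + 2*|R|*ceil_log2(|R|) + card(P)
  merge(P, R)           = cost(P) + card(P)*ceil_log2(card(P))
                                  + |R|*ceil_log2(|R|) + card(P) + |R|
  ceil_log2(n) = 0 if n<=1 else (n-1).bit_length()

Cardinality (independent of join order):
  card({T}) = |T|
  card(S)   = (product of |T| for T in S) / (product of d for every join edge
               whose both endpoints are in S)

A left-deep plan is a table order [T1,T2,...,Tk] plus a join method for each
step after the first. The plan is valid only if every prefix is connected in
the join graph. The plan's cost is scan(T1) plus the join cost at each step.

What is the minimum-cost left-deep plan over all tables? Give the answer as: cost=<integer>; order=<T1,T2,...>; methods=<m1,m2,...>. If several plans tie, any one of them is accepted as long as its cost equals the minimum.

cost=102520; order=A,E,C,D,B; methods=nl_idx,hash,hash,hash

Selinger DP (subsets sized 1..n):
  {D}: scan cost=50, card=50
  {C}: scan cost=80, card=80
  {E}: scan cost=120, card=120
  {A}: scan cost=60, card=60
  {B}: scan cost=150, card=150
  {CD}: card=1000; try (D,hash)→760, (C,merge)→1040, (D,merge)→1070, (C,hash)→1220, (C,nl)→4050, (D,nl)→4080; best=760 via (D,hash)
  {BD}: card=750; try (D,hash)→900, (B,merge)→1750, (D,merge)→1850, (B,hash)→2500, (B,nl)→7550, (D,nl)→7650; best=900 via (D,hash)
  {CE}: card=2400; try (C,hash)→1360, (E,merge)→1680, (C,merge)→1720, (E,hash)→1840, (E,nl_idx)→3040, (E,nl)→9680 …(+1); best=1360 via (C,hash)
  {AE}: card=360; try (E,nl_idx)→840, (A,hash)→960, (E,merge)→1440, (A,merge)→1500, (E,hash)→1800, (E,nl)→7260 …(+1); best=840 via (E,nl_idx)
  {CDE}: card=30000; try (E,hash)→3440, (D,hash)→4360, (E,merge)→12720, (D,merge)→32910, (E,nl_idx)→37760, (E,nl)→120760 …(+1); best=3440 via (E,hash)
  {BCD}: card=15000; try (C,hash)→2770, (B,hash)→4160, (C,merge)→9790, (B,merge)→13110, (C,nl)→60900, (B,nl)→150760; best=2770 via (C,hash)
  {ACE}: card=7200; try (C,hash)→2320, (A,hash)→4480, (C,merge)→5080, (C,nl)→29640, (A,merge)→32980, (A,nl)→145360; best=2320 via (C,hash)
  {ACDE}: card=90000; try (D,hash)→10120, (A,hash)→34160, (D,merge)→103470, (D,nl)→362320, (A,merge)→483860, (A,nl)→1803440; best=10120 via (D,hash)
  {BCDE}: card=450000; try (E,hash)→19450, (B,hash)→35840, (E,merge)→228730, (B,merge)→484790, (E,nl_idx)→557770, (E,nl)→1802770 …(+1); best=19450 via (E,hash)
  {ABCDE}: card=1350000; try (B,hash)→102520, (A,hash)→470170, (B,merge)→1631470, (A,merge)→9019870, (B,nl)→13510120, (A,nl)→27019450; best=102520 via (B,hash)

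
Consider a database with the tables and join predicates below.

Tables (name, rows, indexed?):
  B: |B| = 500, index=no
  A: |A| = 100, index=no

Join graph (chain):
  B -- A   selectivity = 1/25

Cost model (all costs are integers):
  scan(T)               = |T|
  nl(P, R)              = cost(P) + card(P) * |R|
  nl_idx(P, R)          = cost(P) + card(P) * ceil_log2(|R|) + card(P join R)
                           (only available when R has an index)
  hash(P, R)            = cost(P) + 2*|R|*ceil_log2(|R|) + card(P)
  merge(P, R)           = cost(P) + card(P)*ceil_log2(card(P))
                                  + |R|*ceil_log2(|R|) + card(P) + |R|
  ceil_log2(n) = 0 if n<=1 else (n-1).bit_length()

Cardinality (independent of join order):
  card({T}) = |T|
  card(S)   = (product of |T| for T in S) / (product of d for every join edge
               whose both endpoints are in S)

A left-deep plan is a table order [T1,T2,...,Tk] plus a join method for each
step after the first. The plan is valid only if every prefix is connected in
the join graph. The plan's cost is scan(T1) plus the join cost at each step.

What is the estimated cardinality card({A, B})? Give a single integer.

Tables in S: A(100), B(500)
Edges inside S: B-A(d=25)
numerator = 100 * 500 = 50000
denominator = 25 = 25
card(S) = 50000 / 25 = 2000

2000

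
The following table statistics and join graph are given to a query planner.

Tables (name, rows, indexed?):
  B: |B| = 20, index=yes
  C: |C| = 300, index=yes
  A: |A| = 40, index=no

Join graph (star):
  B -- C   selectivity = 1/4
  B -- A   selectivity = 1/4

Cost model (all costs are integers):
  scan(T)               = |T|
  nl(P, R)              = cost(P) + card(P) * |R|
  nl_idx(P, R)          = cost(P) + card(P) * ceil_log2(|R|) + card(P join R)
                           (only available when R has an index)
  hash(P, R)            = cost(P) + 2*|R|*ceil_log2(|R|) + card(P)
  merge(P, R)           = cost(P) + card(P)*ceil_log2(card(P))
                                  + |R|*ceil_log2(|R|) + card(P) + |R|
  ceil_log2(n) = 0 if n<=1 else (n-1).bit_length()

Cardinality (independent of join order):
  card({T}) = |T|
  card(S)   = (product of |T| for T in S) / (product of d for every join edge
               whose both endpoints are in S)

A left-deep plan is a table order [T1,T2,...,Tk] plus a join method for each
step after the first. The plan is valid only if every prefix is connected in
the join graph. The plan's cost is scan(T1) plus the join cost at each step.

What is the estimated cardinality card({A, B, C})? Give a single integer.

Tables in S: A(40), B(20), C(300)
Edges inside S: B-C(d=4), B-A(d=4)
numerator = 40 * 20 * 300 = 240000
denominator = 4 * 4 = 16
card(S) = 240000 / 16 = 15000

15000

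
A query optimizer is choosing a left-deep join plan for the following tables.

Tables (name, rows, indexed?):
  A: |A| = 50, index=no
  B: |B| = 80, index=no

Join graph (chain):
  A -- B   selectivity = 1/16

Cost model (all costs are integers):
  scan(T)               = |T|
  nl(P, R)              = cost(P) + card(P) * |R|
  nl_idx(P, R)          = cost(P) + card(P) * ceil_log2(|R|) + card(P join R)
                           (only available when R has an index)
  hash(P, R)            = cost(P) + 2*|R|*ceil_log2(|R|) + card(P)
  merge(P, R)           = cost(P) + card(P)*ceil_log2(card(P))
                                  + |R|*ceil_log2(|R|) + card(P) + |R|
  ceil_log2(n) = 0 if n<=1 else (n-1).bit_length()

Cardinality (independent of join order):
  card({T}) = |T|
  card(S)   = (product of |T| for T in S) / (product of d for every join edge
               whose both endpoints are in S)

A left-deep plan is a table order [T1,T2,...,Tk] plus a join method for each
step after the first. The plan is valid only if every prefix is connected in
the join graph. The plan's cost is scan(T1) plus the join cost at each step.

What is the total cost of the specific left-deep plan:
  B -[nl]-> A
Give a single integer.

step 1: scan B: cost=80, card=80
step 2: join A via nl
    card(P join A) = 80*50/(16) = 250
    cost = 80 + 80*50 = 4080

4080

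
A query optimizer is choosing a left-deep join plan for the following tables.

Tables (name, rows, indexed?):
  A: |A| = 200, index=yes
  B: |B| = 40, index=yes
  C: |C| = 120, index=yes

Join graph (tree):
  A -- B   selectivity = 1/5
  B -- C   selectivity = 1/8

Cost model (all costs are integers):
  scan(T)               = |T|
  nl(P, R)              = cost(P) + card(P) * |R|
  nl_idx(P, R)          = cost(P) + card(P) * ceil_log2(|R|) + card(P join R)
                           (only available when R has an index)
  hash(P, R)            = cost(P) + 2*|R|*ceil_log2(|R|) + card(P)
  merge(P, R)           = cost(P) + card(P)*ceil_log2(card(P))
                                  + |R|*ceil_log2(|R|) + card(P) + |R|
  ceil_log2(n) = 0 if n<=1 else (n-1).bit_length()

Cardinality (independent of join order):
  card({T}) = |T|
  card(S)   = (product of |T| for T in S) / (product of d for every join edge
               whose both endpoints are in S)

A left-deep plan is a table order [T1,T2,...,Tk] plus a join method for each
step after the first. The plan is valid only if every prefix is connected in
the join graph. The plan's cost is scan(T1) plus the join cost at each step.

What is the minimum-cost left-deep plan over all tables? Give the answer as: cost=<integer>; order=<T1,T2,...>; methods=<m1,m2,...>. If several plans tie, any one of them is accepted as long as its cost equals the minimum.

cost=4160; order=A,B,C; methods=hash,hash

Selinger DP (subsets sized 1..n):
  {A}: scan cost=200, card=200
  {B}: scan cost=40, card=40
  {C}: scan cost=120, card=120
  {AB}: card=1600; try (B,hash)→880, (A,nl_idx)→1960, (A,merge)→2120, (B,merge)→2280, (B,nl_idx)→3000, (A,hash)→3280 …(+2); best=880 via (B,hash)
  {BC}: card=600; try (B,hash)→720, (C,nl_idx)→920, (C,merge)→1280, (B,merge)→1360, (B,nl_idx)→1440, (C,hash)→1760 …(+2); best=720 via (B,hash)
  {ABC}: card=24000; try (C,hash)→4160, (A,hash)→4520, (A,merge)→9120, (C,merge)→21040, (A,nl_idx)→29520, (C,nl_idx)→36080 …(+2); best=4160 via (C,hash)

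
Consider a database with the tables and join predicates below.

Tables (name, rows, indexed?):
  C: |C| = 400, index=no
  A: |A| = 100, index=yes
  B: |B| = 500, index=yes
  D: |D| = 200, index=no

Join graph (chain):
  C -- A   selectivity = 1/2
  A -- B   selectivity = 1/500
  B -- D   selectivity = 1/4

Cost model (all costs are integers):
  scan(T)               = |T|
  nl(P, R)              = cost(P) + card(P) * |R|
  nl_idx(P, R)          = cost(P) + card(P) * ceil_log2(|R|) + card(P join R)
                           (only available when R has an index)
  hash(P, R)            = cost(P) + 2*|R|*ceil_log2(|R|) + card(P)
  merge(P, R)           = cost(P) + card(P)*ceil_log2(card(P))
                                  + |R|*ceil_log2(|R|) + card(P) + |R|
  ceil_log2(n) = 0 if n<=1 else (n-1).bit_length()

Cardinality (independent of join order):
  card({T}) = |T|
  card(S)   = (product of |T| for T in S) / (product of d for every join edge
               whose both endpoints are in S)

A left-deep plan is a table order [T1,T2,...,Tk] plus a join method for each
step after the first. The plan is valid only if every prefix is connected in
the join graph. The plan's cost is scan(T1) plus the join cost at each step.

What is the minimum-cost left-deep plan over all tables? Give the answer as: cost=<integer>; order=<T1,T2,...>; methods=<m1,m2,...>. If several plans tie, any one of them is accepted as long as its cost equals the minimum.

cost=15900; order=A,B,D,C; methods=nl_idx,merge,hash

Selinger DP (subsets sized 1..n):
  {C}: scan cost=400, card=400
  {A}: scan cost=100, card=100
  {B}: scan cost=500, card=500
  {D}: scan cost=200, card=200
  {AC}: card=20000; try (A,hash)→2200, (C,merge)→4900, (A,merge)→5200, (C,hash)→7400, (A,nl_idx)→23200, (C,nl)→40100 …(+1); best=2200 via (A,hash)
  {AB}: card=100; try (B,nl_idx)→1100, (A,hash)→2400, (A,nl_idx)→4100, (B,merge)→5900, (A,merge)→6300, (B,hash)→9200 …(+2); best=1100 via (B,nl_idx)
  {BD}: card=25000; try (D,hash)→4200, (B,merge)→7000, (D,merge)→7300, (B,hash)→9400, (B,nl_idx)→27000, (B,nl)→100200 …(+1); best=4200 via (D,hash)
  {ABC}: card=20000; try (C,merge)→5900, (C,hash)→8400, (B,hash)→31200, (C,nl)→41100, (B,nl_idx)→202200, (B,merge)→327200 …(+1); best=5900 via (C,merge)
  {ABD}: card=5000; try (D,merge)→3700, (D,hash)→4400, (D,nl)→21100, (A,hash)→30600, (A,nl_idx)→184200, (A,merge)→405000 …(+1); best=3700 via (D,merge)
  {ABCD}: card=1000000; try (C,hash)→15900, (D,hash)→29100, (C,merge)→77700, (D,merge)→327700, (C,nl)→2003700, (D,nl)→4005900; best=15900 via (C,hash)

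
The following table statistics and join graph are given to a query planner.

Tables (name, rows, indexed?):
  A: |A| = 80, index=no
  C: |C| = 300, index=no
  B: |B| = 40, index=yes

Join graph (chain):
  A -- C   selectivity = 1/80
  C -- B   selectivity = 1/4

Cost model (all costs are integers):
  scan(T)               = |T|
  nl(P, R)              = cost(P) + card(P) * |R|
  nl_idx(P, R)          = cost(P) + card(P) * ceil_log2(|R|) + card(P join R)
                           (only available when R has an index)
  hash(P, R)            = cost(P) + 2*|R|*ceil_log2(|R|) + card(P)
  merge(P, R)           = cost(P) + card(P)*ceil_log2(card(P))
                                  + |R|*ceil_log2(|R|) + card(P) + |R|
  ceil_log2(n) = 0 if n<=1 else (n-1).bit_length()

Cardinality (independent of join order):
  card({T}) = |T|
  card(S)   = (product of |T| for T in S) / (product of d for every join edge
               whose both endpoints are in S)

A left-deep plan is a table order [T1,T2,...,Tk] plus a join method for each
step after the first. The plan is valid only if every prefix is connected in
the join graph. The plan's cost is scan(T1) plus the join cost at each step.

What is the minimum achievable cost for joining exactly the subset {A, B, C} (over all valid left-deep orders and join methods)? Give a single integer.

Selinger DP over subsets of {A,B,C}:
  {A}: scan cost=80, card=80
  {C}: scan cost=300, card=300
  {B}: scan cost=40, card=40
  {AC}: card=300; try (A,hash)→1720, (C,merge)→3720, (A,merge)→3940, (C,hash)→5560, (C,nl)→24080, (A,nl)→24300; best=1720 via (A,hash)
  {BC}: card=3000; try (B,hash)→1080, (C,merge)→3320, (B,merge)→3580, (B,nl_idx)→5100, (C,hash)→5480, (C,nl)→12040 …(+1); best=1080 via (B,hash)
  {ABC}: card=3000; try (B,hash)→2500, (B,merge)→5000, (A,hash)→5200, (B,nl_idx)→6520, (B,nl)→13720, (A,merge)→40720 …(+1); best=2500 via (B,hash)

2500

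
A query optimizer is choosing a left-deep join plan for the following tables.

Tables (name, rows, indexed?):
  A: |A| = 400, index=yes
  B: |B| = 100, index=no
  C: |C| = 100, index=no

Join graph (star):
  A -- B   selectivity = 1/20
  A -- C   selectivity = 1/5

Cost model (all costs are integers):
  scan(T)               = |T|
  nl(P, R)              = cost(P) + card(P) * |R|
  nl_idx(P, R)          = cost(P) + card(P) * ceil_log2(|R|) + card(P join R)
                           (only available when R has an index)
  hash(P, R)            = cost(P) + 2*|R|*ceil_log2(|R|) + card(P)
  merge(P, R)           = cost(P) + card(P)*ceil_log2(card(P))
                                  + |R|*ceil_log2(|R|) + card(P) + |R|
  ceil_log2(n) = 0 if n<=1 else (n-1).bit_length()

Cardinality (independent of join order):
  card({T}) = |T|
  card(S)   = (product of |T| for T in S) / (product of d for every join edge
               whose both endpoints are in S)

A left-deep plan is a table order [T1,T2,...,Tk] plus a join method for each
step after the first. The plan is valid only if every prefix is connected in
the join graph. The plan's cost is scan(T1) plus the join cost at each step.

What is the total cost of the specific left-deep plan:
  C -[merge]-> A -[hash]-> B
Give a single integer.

step 1: scan C: cost=100, card=100
step 2: join A via merge
    card(P join A) = 100*400/(5) = 8000
    cost = 100 + 100*7 + 400*9 + 100 + 400 = 4900
step 3: join B via hash
    card(P join B) = 8000*100/(20) = 40000
    cost = 4900 + 2*100*7 + 8000 = 14300

14300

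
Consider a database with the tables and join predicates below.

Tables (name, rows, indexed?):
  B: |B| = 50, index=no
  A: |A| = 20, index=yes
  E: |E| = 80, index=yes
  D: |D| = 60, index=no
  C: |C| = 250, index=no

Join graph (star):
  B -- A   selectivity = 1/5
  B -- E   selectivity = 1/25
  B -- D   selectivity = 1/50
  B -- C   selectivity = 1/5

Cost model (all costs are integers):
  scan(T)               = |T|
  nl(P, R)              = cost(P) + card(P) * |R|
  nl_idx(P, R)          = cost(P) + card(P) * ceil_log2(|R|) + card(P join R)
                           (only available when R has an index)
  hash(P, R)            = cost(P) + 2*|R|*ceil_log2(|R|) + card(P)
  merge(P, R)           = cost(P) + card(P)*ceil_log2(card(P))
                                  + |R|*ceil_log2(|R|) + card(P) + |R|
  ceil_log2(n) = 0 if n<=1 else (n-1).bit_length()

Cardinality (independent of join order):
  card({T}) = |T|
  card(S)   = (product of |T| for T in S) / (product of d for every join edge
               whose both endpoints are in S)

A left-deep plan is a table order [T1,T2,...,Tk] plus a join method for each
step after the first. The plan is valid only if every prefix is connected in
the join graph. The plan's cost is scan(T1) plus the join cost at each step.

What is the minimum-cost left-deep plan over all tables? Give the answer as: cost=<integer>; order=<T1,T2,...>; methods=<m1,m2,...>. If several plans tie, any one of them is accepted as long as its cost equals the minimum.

cost=6492; order=D,B,E,A,C; methods=hash,nl_idx,hash,hash

Selinger DP (subsets sized 1..n):
  {B}: scan cost=50, card=50
  {A}: scan cost=20, card=20
  {E}: scan cost=80, card=80
  {D}: scan cost=60, card=60
  {C}: scan cost=250, card=250
  {AB}: card=200; try (A,hash)→300, (B,merge)→490, (A,nl_idx)→500, (A,merge)→520, (B,hash)→640, (B,nl)→1020 …(+1); best=300 via (A,hash)
  {BE}: card=160; try (E,nl_idx)→560, (B,hash)→760, (E,merge)→1040, (B,merge)→1070, (E,hash)→1220, (E,nl)→4050 …(+1); best=560 via (E,nl_idx)
  {BD}: card=60; try (B,hash)→720, (D,hash)→820, (D,merge)→820, (B,merge)→830, (D,nl)→3050, (B,nl)→3060; best=720 via (B,hash)
  {BC}: card=2500; try (B,hash)→1100, (C,merge)→2650, (B,merge)→2850, (C,hash)→4100, (C,nl)→12550, (B,nl)→12750; best=1100 via (B,hash)
  {ABE}: card=640; try (A,hash)→920, (E,hash)→1620, (A,nl_idx)→2000, (A,merge)→2120, (E,nl_idx)→2340, (E,merge)→2740 …(+2); best=920 via (A,hash)
  {ABD}: card=240; try (A,hash)→980, (D,hash)→1220, (A,merge)→1260, (A,nl_idx)→1260, (A,nl)→1920, (D,merge)→2520 …(+1); best=980 via (A,hash)
  {ABC}: card=10000; try (A,hash)→3800, (C,merge)→4350, (C,hash)→4500, (A,nl_idx)→23600, (A,merge)→33720, (C,nl)→50300 …(+1); best=3800 via (A,hash)
  {BDE}: card=192; try (E,nl_idx)→1332, (D,hash)→1440, (E,merge)→1780, (E,hash)→1900, (D,merge)→2420, (E,nl)→5520 …(+1); best=1332 via (E,nl_idx)
  {BCE}: card=8000; try (C,merge)→4250, (E,hash)→4720, (C,hash)→4720, (E,nl_idx)→26600, (E,merge)→34240, (C,nl)→40560 …(+1); best=4250 via (C,merge)
  {BCD}: card=3000; try (C,merge)→3390, (D,hash)→4320, (C,hash)→4780, (C,nl)→15720, (D,merge)→34020, (D,nl)→151100; best=3390 via (C,merge)
  {ABDE}: card=768; try (A,hash)→1724, (D,hash)→2280, (E,hash)→2340, (A,nl_idx)→3060, (A,merge)→3180, (E,nl_idx)→3428 …(+5); best=1724 via (A,hash)
  {ABCE}: card=32000; try (C,hash)→5560, (C,merge)→10210, (A,hash)→12450, (E,hash)→14920, (A,nl_idx)→76250, (E,nl_idx)→105800 …(+5); best=5560 via (C,hash)
  {ABCD}: card=12000; try (C,hash)→5220, (C,merge)→5390, (A,hash)→6590, (D,hash)→14520, (A,nl_idx)→30390, (A,merge)→42510 …(+4); best=5220 via (C,hash)
  {BCDE}: card=9600; try (C,merge)→5310, (C,hash)→5524, (E,hash)→7510, (D,hash)→12970, (E,nl_idx)→33990, (E,merge)→43030 …(+4); best=5310 via (C,merge)
  {ABCDE}: card=38400; try (C,hash)→6492, (C,merge)→12422, (A,hash)→15110, (E,hash)→18340, (D,hash)→38280, (A,nl_idx)→91710 …(+8); best=6492 via (C,hash)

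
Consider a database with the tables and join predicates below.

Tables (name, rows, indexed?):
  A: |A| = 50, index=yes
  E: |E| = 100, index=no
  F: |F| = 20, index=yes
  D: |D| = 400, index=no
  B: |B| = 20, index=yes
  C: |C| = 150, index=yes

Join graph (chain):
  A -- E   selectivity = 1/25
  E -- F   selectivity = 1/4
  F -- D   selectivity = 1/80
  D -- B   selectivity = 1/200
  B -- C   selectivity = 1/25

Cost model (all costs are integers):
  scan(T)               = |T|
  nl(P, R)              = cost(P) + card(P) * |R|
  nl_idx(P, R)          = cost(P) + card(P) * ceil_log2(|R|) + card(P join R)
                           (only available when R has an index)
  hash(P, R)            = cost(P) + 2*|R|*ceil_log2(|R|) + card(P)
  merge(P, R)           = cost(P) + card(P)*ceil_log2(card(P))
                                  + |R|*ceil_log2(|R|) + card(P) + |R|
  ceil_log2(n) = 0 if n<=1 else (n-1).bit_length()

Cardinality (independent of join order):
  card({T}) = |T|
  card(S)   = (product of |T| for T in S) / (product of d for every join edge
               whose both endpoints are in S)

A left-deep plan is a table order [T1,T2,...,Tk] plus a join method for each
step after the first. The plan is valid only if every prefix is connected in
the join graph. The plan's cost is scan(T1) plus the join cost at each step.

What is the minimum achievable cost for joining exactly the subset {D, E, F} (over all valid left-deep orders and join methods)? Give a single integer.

Selinger DP over subsets of {D,E,F}:
  {E}: scan cost=100, card=100
  {F}: scan cost=20, card=20
  {D}: scan cost=400, card=400
  {EF}: card=500; try (F,hash)→400, (E,merge)→940, (F,merge)→1020, (F,nl_idx)→1100, (E,hash)→1440, (E,nl)→2020 …(+1); best=400 via (F,hash)
  {DF}: card=100; try (F,hash)→1000, (F,nl_idx)→2500, (D,merge)→4140, (F,merge)→4520, (D,hash)→7240, (D,nl)→8020 …(+1); best=1000 via (F,hash)
  {DEF}: card=2500; try (E,hash)→2500, (E,merge)→2600, (D,hash)→8100, (D,merge)→9400, (E,nl)→11000, (D,nl)→200400; best=2500 via (E,hash)

2500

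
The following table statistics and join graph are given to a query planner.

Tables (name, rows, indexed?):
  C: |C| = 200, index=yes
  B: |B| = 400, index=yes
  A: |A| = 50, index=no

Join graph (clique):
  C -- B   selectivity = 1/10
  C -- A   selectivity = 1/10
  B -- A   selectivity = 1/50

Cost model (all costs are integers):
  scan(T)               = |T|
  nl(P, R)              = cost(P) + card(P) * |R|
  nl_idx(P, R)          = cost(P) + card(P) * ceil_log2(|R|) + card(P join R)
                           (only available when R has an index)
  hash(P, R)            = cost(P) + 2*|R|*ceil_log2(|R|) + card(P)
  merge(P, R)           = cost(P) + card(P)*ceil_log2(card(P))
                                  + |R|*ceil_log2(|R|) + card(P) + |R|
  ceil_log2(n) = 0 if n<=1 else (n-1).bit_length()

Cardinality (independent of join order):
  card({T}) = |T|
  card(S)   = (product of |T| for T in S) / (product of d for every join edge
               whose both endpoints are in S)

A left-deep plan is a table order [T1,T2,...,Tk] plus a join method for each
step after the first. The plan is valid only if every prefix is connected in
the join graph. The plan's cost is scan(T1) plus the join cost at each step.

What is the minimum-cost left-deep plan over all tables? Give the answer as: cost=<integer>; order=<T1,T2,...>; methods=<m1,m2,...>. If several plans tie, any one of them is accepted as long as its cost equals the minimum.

cost=4500; order=A,B,C; methods=nl_idx,hash

Selinger DP (subsets sized 1..n):
  {C}: scan cost=200, card=200
  {B}: scan cost=400, card=400
  {A}: scan cost=50, card=50
  {BC}: card=8000; try (C,hash)→4000, (B,merge)→6000, (C,merge)→6200, (B,hash)→7600, (B,nl_idx)→10000, (C,nl_idx)→11600 …(+2); best=4000 via (C,hash)
  {AC}: card=1000; try (A,hash)→1000, (C,nl_idx)→1450, (C,merge)→2200, (A,merge)→2350, (C,hash)→3300, (C,nl)→10050 …(+1); best=1000 via (A,hash)
  {AB}: card=400; try (B,nl_idx)→900, (A,hash)→1400, (B,merge)→4400, (A,merge)→4750, (B,hash)→7300, (B,nl)→20050 …(+1); best=900 via (B,nl_idx)
  {ABC}: card=800; try (C,hash)→4500, (C,nl_idx)→4900, (C,merge)→6700, (B,hash)→9200, (B,nl_idx)→10800, (A,hash)→12600 …(+5); best=4500 via (C,hash)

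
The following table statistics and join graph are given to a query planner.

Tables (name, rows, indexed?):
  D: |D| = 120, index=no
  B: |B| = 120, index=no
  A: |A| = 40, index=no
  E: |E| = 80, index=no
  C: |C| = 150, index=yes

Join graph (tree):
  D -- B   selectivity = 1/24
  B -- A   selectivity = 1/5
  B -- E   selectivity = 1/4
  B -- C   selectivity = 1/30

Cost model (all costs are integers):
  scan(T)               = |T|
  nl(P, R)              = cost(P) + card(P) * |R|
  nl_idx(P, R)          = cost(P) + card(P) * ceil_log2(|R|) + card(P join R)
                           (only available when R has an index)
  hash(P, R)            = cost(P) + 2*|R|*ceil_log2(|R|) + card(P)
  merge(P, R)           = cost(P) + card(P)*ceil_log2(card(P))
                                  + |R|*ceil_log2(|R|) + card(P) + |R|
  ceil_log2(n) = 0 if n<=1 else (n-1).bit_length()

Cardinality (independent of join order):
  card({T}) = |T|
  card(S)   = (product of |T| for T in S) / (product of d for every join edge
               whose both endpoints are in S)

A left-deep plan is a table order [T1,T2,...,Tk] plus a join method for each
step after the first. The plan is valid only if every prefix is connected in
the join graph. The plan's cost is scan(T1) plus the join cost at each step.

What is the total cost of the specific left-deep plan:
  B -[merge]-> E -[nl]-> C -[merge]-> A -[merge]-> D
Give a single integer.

step 1: scan B: cost=120, card=120
step 2: join E via merge
    card(P join E) = 120*80/(4) = 2400
    cost = 120 + 120*7 + 80*7 + 120 + 80 = 1720
step 3: join C via nl
    card(P join C) = 2400*150/(30) = 12000
    cost = 1720 + 2400*150 = 361720
step 4: join A via merge
    card(P join A) = 12000*40/(5) = 96000
    cost = 361720 + 12000*14 + 40*6 + 12000 + 40 = 542000
step 5: join D via merge
    card(P join D) = 96000*120/(24) = 480000
    cost = 542000 + 96000*17 + 120*7 + 96000 + 120 = 2270960

2270960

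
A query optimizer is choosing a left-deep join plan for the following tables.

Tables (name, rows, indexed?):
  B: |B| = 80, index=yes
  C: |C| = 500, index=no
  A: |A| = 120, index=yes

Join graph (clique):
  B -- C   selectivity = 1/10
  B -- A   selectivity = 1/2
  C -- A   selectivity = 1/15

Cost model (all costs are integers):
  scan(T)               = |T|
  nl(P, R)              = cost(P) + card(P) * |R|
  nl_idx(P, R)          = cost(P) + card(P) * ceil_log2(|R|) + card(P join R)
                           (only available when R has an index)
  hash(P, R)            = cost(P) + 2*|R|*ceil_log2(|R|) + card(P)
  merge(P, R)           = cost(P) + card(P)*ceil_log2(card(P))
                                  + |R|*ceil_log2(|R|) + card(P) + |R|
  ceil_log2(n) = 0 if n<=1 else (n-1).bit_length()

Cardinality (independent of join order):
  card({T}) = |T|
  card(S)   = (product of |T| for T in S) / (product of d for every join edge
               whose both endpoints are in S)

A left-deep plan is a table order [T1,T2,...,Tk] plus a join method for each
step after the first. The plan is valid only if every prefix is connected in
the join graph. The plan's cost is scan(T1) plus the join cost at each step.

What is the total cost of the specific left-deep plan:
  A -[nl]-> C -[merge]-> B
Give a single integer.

112760

step 1: scan A: cost=120, card=120
step 2: join C via nl
    card(P join C) = 120*500/(15) = 4000
    cost = 120 + 120*500 = 60120
step 3: join B via merge
    card(P join B) = 4000*80/(10*2) = 16000
    cost = 60120 + 4000*12 + 80*7 + 4000 + 80 = 112760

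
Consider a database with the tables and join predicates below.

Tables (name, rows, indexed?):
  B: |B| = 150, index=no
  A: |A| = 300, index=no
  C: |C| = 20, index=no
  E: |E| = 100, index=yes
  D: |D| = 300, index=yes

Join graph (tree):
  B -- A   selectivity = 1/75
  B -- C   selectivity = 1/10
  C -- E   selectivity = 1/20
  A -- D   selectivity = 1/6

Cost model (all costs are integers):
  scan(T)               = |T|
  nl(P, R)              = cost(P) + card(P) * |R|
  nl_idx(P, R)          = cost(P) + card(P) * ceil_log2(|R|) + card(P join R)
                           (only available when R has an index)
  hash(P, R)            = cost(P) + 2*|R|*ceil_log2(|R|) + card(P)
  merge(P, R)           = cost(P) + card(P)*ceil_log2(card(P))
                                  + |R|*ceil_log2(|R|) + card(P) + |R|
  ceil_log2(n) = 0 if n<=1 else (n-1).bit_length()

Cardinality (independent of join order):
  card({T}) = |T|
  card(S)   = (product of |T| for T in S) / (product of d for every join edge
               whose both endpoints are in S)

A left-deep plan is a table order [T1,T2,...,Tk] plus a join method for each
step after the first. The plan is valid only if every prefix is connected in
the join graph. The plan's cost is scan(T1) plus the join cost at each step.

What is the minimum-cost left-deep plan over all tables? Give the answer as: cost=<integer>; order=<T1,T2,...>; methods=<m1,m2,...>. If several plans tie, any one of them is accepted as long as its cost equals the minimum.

Selinger DP (subsets sized 1..n):
  {B}: scan cost=150, card=150
  {A}: scan cost=300, card=300
  {C}: scan cost=20, card=20
  {E}: scan cost=100, card=100
  {D}: scan cost=300, card=300
  {AB}: card=600; try (B,hash)→3000, (A,merge)→4500, (B,merge)→4650, (A,hash)→5700, (A,nl)→45150, (B,nl)→45300; best=3000 via (B,hash)
  {BC}: card=300; try (C,hash)→500, (B,merge)→1490, (C,merge)→1620, (B,hash)→2440, (B,nl)→3020, (C,nl)→3150; best=500 via (C,hash)
  {AD}: card=15000; try (D,hash)→6000, (A,hash)→6000, (D,merge)→6300, (A,merge)→6300, (D,nl_idx)→18000, (D,nl)→90300 …(+1); best=6000 via (D,hash)
  {CE}: card=100; try (E,nl_idx)→260, (C,hash)→400, (E,merge)→940, (C,merge)→1020, (E,hash)→1440, (E,nl)→2020 …(+1); best=260 via (E,nl_idx)
  {ABC}: card=1200; try (C,hash)→3800, (A,hash)→6200, (A,merge)→6500, (C,merge)→9720, (C,nl)→15000, (A,nl)→90500; best=3800 via (C,hash)
  {ABD}: card=30000; try (D,hash)→9000, (D,merge)→12600, (B,hash)→23400, (D,nl_idx)→38400, (D,nl)→183000, (B,merge)→232350 …(+1); best=9000 via (D,hash)
  {BCE}: card=1500; try (E,hash)→2200, (B,merge)→2410, (B,hash)→2760, (E,nl_idx)→4100, (E,merge)→4300, (B,nl)→15260 …(+1); best=2200 via (E,hash)
  {ABCE}: card=6000; try (E,hash)→6400, (A,hash)→9100, (E,nl_idx)→18200, (E,merge)→19000, (A,merge)→23200, (E,nl)→123800 …(+1); best=6400 via (E,hash)
  {ABCD}: card=60000; try (D,hash)→10400, (D,merge)→21200, (C,hash)→39200, (D,nl_idx)→74600, (D,nl)→363800, (C,merge)→489120 …(+1); best=10400 via (D,hash)
  {ABCDE}: card=300000; try (D,hash)→17800, (E,hash)→71800, (D,merge)→93400, (D,nl_idx)→360400, (E,nl_idx)→730400, (E,merge)→1031200 …(+2); best=17800 via (D,hash)

cost=17800; order=A,B,C,E,D; methods=hash,hash,hash,hash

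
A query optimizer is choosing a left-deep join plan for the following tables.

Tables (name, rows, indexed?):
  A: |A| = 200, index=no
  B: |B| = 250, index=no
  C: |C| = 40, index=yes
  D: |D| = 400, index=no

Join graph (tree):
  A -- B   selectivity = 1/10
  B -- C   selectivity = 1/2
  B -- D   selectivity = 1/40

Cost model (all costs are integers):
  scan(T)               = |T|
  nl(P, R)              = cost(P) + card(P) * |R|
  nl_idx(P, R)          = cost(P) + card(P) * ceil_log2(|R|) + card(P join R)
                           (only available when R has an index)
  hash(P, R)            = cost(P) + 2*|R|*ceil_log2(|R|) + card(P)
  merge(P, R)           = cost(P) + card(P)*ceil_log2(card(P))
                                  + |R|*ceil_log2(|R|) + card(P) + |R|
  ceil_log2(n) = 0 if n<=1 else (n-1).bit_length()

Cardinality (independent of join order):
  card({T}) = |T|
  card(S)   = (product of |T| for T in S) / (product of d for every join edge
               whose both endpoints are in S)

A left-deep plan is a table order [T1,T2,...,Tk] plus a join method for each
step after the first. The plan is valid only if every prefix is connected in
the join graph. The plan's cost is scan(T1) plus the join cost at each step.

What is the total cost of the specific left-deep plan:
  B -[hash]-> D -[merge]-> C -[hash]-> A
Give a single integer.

step 1: scan B: cost=250, card=250
step 2: join D via hash
    card(P join D) = 250*400/(40) = 2500
    cost = 250 + 2*400*9 + 250 = 7700
step 3: join C via merge
    card(P join C) = 2500*40/(2) = 50000
    cost = 7700 + 2500*12 + 40*6 + 2500 + 40 = 40480
step 4: join A via hash
    card(P join A) = 50000*200/(10) = 1000000
    cost = 40480 + 2*200*8 + 50000 = 93680

93680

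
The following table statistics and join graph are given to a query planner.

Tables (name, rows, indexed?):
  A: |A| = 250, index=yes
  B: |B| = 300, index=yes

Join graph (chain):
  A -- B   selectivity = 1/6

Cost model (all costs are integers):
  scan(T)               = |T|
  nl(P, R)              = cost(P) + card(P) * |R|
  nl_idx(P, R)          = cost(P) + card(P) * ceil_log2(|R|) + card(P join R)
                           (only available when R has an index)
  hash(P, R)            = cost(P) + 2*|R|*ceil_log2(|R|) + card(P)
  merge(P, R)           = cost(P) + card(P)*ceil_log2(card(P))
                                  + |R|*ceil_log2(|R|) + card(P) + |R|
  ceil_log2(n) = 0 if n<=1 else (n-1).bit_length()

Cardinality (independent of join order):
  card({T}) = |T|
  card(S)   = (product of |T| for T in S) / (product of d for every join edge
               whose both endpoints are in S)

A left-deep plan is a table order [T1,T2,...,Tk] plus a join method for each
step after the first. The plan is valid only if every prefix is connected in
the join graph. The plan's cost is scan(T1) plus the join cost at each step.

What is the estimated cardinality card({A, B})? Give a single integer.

12500

Tables in S: A(250), B(300)
Edges inside S: A-B(d=6)
numerator = 250 * 300 = 75000
denominator = 6 = 6
card(S) = 75000 / 6 = 12500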